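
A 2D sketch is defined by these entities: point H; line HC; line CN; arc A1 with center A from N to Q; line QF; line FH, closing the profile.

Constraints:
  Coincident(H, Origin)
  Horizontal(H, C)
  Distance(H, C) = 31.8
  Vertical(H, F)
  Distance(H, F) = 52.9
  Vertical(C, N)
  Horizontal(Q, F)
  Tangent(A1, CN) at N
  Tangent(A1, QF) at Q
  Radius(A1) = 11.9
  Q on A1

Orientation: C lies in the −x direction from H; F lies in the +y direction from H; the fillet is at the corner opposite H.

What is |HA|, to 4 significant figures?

45.57

H is at the origin; H and C share the same y with |HC| = 31.8 and C on the −x side, so C = (-31.80, 0.000). H and F share the same x with |HF| = 52.9 and F on the +y side, so F = (0.000, 52.90). The virtual corner opposite H is at (-31.80, 52.90). A1 meets CN tangentially, so AN is at right angles to CN and since A1 is tangent to QF there, AQ ⟂ QF, with radius 11.9, so the center A sits 11.9 in from both sides at A = (-19.90, 41.00). Then |HA| = |A − H| = 45.57.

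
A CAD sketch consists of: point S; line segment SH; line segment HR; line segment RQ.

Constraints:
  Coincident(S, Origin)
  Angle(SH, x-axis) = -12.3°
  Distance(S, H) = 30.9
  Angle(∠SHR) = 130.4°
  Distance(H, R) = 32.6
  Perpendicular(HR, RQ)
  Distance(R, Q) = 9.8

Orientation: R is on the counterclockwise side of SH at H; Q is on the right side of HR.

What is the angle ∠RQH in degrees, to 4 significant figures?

73.27°

S is at the origin; SH runs at -12.3° with length 30.9, so H = 30.9·(cos -12.3°, sin -12.3°) = (30.19, -6.583). ∠SHR = 130.4°, so HR runs at -12.3° + (180° − 130.4°) = 37.30° from the x-axis; with |HR| = 32.6, R = H + 32.6·(cos 37.30°, sin 37.30°) = (56.12, 13.17). The perpendicularity gives RQ at right angles to HR; with |RQ| = 9.8 on the right of HR, Q = R + 9.8·(0.6060, -0.7955) = (62.06, 5.377). Then cos ∠RQH = QR·QH / (|QR||QH|), giving 73.27°.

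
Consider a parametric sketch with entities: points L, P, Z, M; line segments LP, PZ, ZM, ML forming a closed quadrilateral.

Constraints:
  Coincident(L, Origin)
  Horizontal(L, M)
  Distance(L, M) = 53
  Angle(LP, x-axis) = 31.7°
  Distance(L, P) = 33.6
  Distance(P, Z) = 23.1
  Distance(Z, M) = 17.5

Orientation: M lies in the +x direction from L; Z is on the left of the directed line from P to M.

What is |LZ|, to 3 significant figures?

54.6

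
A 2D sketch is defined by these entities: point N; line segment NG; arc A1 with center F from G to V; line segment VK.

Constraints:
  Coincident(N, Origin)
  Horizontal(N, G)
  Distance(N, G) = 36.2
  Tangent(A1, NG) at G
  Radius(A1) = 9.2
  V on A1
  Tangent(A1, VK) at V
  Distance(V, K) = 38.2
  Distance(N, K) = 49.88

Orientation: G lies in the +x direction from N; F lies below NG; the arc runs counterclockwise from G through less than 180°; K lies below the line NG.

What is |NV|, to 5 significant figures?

28.192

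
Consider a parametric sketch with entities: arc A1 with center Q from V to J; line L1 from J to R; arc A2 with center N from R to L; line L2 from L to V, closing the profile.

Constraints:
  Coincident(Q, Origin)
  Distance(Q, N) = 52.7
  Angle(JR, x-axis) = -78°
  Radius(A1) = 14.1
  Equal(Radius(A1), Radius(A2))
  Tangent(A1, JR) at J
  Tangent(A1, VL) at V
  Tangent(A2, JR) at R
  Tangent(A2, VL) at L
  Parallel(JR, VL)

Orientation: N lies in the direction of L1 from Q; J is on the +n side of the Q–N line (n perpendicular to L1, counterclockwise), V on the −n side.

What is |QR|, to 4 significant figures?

54.55

Tangency of A1 to both parallel lines with radius 14.1 puts J and V at Q ± 14.1·n: J = (13.79, 2.932), V = (-13.79, -2.932). Equal radii place R and L the same way about N: R = N + 14.1·n = (24.75, -48.62), L = N − 14.1·n = (-2.835, -54.48). Then |QR| = |R − Q| = 54.55.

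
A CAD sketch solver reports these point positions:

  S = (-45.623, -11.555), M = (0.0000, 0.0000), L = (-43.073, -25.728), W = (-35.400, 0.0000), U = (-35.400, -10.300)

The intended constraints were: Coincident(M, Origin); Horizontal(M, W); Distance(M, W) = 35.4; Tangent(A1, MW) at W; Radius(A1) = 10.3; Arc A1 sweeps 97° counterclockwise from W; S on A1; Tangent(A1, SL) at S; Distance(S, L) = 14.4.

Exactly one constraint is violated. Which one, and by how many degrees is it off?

Tangent(A1, SL) at S — off by 3.20°.

M = (0.00, 0.00) ✓; M.y = 0.00, W.y = 0.00 ✓; |MW| = 35.40 ✓; ∠(UW, WM) = 90.00° ✓; |UW| = 10.30 ✓; bearing(U→S) − bearing(U→W) = 97.00° ✓; |US| = 10.30 ✓; ∠(US, SL) = 86.80° ✗; |SL| = 14.40 ✓.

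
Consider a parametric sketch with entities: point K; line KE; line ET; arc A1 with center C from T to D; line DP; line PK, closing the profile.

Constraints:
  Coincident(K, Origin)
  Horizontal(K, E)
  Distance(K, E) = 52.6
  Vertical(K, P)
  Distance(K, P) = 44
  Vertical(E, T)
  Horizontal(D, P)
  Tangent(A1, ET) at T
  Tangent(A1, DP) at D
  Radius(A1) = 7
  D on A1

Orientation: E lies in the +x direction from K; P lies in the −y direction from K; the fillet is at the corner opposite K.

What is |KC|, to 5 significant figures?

58.723

K and P share the same x with |KP| = 44.0 and P on the −y side, so P = (0.0000, -44.000). The virtual corner opposite K is at (52.600, -44.000). Tangency of A1 to ET means the radius CT is perpendicular to ET and the tangent condition forces CD to be normal to DP, with radius 7.0, so the center C sits 7.0 in from both sides at C = (45.600, -37.000). Then |KC| = |C − K| = 58.723.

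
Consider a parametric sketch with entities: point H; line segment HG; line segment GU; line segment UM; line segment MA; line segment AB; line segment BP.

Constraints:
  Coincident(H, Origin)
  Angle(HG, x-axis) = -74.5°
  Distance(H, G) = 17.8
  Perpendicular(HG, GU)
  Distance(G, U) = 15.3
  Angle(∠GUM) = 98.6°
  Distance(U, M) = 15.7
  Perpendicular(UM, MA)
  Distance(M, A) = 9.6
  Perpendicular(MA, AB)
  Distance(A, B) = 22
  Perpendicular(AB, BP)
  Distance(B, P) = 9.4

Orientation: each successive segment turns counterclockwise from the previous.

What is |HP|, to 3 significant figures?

27.9

MA is perpendicular to AB, so AB runs at -83.1°; with |AB| = 22.0, B = (10.7, -20.5). The perpendicularity gives BP at right angles to AB, so BP runs at 6.90°; with |BP| = 9.4, P = (20.1, -19.3). Then |HP| = |P − H| = 27.9.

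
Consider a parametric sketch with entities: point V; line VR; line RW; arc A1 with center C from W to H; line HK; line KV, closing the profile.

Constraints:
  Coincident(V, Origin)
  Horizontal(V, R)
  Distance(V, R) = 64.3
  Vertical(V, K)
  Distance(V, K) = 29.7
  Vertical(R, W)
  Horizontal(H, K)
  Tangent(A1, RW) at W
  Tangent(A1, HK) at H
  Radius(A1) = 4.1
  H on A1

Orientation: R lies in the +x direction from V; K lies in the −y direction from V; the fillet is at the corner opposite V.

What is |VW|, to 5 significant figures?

69.209

V is at the origin; V and R share the same y with |VR| = 64.3 and R on the +x side, so R = (64.300, 0.0000). V and K share the same x with |VK| = 29.7 and K on the −y side, so K = (0.0000, -29.700). The virtual corner opposite V is at (64.300, -29.700). Since A1 is tangent to RW there, CW ⟂ RW and since A1 is tangent to HK there, CH ⟂ HK, with radius 4.1, so the center C sits 4.1 in from both sides at C = (60.200, -25.600). That places the tangent points at W = (64.300, -25.600) on RW and H = (60.200, -29.700) on HK. Then |VW| = |W − V| = 69.209.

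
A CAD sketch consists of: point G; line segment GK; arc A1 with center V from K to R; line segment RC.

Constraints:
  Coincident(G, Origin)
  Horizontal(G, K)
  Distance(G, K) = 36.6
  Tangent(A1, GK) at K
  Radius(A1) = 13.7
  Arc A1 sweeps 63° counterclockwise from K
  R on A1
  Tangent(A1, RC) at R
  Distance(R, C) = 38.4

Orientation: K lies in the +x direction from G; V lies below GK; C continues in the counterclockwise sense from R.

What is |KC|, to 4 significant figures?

51.16

G is at the origin; G and K share the same y with |GK| = 36.6 and K on the +x side, so K = (36.60, 0.000). Since A1 is tangent to GK there, VK ⟂ GK, so V = K + (0, -13.7) = (36.60, -13.70). On A1, K sits at bearing 90° from V; a 63° counterclockwise sweep puts R at bearing 153°, so R = V + 13.7·(cos 153°, sin 153°) = (24.39, -7.480). The tangent condition forces VR to be normal to RC, so RC runs along (−sin 153°, cos 153°); with |RC| = 38.4, C = (6.960, -41.69). Then |KC| = |C − K| = 51.16.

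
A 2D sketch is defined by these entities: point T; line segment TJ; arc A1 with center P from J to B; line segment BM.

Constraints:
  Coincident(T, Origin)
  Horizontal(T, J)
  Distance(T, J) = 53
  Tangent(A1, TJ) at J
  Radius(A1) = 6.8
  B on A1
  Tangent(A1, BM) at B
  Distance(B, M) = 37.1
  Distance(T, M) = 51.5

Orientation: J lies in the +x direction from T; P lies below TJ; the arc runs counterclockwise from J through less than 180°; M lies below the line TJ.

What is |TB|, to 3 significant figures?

46.8

T is at the origin; TJ is horizontal with |TJ| = 53.0 and J on the +x side, so J = (53.0, 0.00). Tangency of A1 to TJ means the radius PJ is perpendicular to TJ, so P = J + (0, -6.8) = (53.0, -6.80). Since PB ⟂ BM (tangency), |PM| = √(6.8² + 37.1²) = 37.7 regardless of where B sits on A1. So M lies on both circle(T, 51.5) and circle(P, 37.7); the below-TJ intersection is M = (33.5, -39.1). B is the foot of the tangent from M: B = (46.6, -4.40).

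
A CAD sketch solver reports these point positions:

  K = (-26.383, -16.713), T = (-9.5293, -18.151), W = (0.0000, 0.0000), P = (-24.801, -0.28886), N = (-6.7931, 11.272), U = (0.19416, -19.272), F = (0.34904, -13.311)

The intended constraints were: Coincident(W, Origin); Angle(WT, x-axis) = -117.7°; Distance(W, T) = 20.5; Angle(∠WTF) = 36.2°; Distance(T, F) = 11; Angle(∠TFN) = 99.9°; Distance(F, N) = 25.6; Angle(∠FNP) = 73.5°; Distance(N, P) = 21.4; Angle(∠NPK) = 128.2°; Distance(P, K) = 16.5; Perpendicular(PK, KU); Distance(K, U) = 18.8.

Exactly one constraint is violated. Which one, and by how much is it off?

Distance(K, U) = 18.8 — off by 7.90.

W = (0.00, 0.00) ✓; WT at -117.7° ✓; |WT| = 20.50 ✓; ∠WTF = 36.20° ✓; |TF| = 11.00 ✓; ∠TFN = 99.90° ✓; |FN| = 25.60 ✓; ∠FNP = 73.50° ✓; |NP| = 21.40 ✓; ∠NPK = 128.2° ✓; |PK| = 16.50 ✓; ∠(PK, KU) = 90.00° ✓; |KU| = 26.70 ✗.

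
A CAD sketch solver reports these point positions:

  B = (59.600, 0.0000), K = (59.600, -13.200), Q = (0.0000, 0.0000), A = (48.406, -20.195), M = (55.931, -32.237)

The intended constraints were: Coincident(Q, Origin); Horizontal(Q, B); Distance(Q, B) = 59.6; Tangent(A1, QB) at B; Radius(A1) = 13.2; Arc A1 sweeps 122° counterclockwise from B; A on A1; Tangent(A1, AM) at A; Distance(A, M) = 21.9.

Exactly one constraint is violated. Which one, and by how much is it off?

Distance(A, M) = 21.9 — off by 7.70.

Q = (0.00, 0.00) ✓; Q.y = 0.00, B.y = 0.00 ✓; |QB| = 59.60 ✓; ∠(KB, BQ) = 90.00° ✓; |KB| = 13.20 ✓; bearing(K→A) − bearing(K→B) = 122.0° ✓; |KA| = 13.20 ✓; ∠(KA, AM) = 90.00° ✓; |AM| = 14.20 ✗.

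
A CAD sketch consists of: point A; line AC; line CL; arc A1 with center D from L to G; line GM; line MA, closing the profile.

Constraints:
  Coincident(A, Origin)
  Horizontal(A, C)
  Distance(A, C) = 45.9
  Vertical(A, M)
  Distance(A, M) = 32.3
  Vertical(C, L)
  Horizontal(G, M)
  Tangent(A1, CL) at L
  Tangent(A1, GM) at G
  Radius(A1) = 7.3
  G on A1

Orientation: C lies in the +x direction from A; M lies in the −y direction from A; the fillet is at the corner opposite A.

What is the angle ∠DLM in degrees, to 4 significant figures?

9.037°

A is at the origin; AC is horizontal with |AC| = 45.9 and C on the +x side, so C = (45.90, 0.000). A and M share the same x with |AM| = 32.3 and M on the −y side, so M = (0.000, -32.30). The virtual corner opposite A is at (45.90, -32.30). Since A1 is tangent to CL there, DL ⟂ CL and A1 meets GM tangentially, so DG is at right angles to GM, with radius 7.3, so the center D sits 7.3 in from both sides at D = (38.60, -25.00). That places the tangent points at L = (45.90, -25.00) on CL and G = (38.60, -32.30) on GM. Then cos ∠DLM = LD·LM / (|LD||LM|), giving 9.037°.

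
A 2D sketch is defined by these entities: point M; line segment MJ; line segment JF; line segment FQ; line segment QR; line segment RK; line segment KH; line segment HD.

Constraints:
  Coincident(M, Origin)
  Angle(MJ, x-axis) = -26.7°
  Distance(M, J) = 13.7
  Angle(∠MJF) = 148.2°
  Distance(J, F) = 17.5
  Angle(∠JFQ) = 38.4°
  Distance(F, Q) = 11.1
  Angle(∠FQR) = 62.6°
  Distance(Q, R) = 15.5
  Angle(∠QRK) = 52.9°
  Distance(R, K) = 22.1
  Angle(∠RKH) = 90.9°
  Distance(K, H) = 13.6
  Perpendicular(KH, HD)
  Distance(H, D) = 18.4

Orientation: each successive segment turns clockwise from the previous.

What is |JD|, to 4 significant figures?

6.713

∠RKH = 90.9° gives KH at -173.7° from the x-axis; with |KH| = 13.6, H = (10.95, -30.28). KH is perpendicular to HD, so HD runs at 96.30°; with |HD| = 18.4, D = (8.930, -12.00). Then |JD| = |D − J| = 6.713.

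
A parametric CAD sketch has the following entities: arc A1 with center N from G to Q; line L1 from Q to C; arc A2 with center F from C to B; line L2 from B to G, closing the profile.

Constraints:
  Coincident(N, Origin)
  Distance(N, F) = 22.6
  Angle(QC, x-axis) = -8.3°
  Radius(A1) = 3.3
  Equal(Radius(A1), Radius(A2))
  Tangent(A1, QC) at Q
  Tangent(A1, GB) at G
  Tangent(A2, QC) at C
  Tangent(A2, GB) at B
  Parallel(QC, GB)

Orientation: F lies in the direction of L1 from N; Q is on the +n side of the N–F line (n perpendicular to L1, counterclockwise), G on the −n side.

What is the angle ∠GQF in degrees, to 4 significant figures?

81.69°

The slot axis is L1's direction at -8.3°, so u = (cos -8.3°, sin -8.3°) = (0.9895, -0.1444) and n = (−sin -8.3°, cos -8.3°) = (0.1444, 0.9895). N is at the origin and F lies 22.6 along u from N, so F = 22.6·u = (22.36, -3.262). Tangency of A1 to both parallel lines with radius 3.3 puts Q and G at N ± 3.3·n: Q = (0.4764, 3.265), G = (-0.4764, -3.265). Then cos ∠GQF = QG·QF / (|QG||QF|), giving 81.69°.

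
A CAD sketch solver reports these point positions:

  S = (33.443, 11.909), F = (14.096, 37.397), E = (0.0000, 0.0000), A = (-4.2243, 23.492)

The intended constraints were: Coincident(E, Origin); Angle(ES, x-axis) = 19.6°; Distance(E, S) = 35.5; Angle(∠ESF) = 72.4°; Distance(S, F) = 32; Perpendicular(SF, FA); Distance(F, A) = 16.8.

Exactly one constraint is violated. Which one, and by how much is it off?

Distance(F, A) = 16.8 — off by 6.20.

E = (0.00, 0.00) ✓; ES at 19.60° ✓; |ES| = 35.50 ✓; ∠ESF = 72.40° ✓; |SF| = 32.00 ✓; ∠(SF, FA) = 90.00° ✓; |FA| = 23.00 ✗.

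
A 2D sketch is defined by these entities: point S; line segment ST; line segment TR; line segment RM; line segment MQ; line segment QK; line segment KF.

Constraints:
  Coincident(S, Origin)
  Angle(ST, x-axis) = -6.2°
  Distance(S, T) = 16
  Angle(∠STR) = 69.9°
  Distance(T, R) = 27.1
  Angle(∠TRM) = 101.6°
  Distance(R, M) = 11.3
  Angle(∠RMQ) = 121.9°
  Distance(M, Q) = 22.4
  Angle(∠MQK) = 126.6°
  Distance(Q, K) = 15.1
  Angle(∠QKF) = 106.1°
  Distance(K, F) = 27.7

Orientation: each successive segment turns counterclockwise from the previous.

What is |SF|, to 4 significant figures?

21.30

∠MQK = 126.6° gives QK at -66.20° from the x-axis; with |QK| = 15.1, K = (-6.865, -9.168). ∠QKF = 106.1° gives KF at 7.700° from the x-axis; with |KF| = 27.7, F = (20.58, -5.456). Then |SF| = |F − S| = 21.30.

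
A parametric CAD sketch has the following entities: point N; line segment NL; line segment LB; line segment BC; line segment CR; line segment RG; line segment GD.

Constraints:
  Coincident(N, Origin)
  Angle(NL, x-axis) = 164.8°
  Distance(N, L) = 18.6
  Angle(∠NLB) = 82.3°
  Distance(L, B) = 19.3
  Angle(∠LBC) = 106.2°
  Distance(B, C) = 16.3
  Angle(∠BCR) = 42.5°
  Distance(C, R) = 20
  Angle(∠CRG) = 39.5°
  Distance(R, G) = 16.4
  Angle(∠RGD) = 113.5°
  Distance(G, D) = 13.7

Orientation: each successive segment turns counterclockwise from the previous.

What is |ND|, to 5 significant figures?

27.964

∠CRG = 39.5° gives RG at -105.70° from the x-axis; with |RG| = 16.4, G = (-18.052, -18.299). ∠RGD = 113.5° gives GD at -39.200° from the x-axis; with |GD| = 13.7, D = (-7.4352, -26.958). Then |ND| = |D − N| = 27.964.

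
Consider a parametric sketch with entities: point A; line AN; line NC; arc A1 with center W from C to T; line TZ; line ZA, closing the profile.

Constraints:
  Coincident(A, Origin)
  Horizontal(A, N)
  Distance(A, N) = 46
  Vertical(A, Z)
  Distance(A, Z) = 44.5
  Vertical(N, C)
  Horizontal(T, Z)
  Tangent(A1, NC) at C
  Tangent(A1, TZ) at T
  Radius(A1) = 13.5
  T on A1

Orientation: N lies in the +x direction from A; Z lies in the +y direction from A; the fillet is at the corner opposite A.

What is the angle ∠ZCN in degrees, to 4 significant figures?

106.4°

A is at the origin; A and N share the same y with |AN| = 46.0 and N on the +x side, so N = (46.00, 0.000). A and Z share the same x with |AZ| = 44.5 and Z on the +y side, so Z = (0.000, 44.50). The virtual corner opposite A is at (46.00, 44.50). A1 meets NC tangentially, so WC is at right angles to NC and A1 meets TZ tangentially, so WT is at right angles to TZ, with radius 13.5, so the center W sits 13.5 in from both sides at W = (32.50, 31.00). That places the tangent points at C = (46.00, 31.00) on NC and T = (32.50, 44.50) on TZ. Then cos ∠ZCN = CZ·CN / (|CZ||CN|), giving 106.4°.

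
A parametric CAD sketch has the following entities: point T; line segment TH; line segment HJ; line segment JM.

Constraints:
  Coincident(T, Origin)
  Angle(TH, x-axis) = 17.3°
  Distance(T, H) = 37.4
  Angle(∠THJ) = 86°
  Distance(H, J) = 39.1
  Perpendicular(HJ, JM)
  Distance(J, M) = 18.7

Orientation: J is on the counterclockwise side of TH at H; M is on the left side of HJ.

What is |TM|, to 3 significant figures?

41.0

∠THJ = 86.0°, so HJ runs at 17.3° + (180° − 86.0°) = 111° from the x-axis; with |HJ| = 39.1, J = H + 39.1·(cos 111°, sin 111°) = (21.5, 47.6). HJ is perpendicular to JM; with |JM| = 18.7 on the left of HJ, M = J + 18.7·(-0.932, -0.363) = (4.08, 40.8). Then |TM| = |M − T| = 41.0.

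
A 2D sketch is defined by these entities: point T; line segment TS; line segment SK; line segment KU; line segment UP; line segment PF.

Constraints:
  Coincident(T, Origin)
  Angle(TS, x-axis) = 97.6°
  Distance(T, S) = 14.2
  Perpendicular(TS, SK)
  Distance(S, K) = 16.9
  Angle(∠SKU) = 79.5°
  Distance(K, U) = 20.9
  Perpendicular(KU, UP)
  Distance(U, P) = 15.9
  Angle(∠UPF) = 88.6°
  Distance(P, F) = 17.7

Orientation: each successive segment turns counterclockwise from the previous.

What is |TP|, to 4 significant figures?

4.288

∠SKU = 79.5° gives KU at -71.90° from the x-axis; with |KU| = 20.9, U = (-12.14, -8.026). KU ⟂ UP, so UP runs at 18.10°; with |UP| = 15.9, P = (2.977, -3.086). Then |TP| = |P − T| = 4.288.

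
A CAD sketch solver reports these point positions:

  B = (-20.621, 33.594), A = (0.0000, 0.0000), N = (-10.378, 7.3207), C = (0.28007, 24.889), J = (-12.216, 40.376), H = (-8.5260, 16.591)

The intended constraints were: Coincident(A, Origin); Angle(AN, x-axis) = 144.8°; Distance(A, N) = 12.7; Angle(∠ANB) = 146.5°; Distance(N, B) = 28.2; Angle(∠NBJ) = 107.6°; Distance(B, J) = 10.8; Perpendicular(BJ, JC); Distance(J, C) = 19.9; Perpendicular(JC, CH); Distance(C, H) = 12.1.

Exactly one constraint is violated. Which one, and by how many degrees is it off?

Perpendicular(JC, CH) — off by 4.40°.

A = (0.00, 0.00) ✓; AN at 144.8° ✓; |AN| = 12.70 ✓; ∠ANB = 146.5° ✓; |NB| = 28.20 ✓; ∠NBJ = 107.6° ✓; |BJ| = 10.80 ✓; ∠(BJ, JC) = 90.00° ✓; |JC| = 19.90 ✓; ∠(JC, CH) = 85.60° ✗; |CH| = 12.10 ✓.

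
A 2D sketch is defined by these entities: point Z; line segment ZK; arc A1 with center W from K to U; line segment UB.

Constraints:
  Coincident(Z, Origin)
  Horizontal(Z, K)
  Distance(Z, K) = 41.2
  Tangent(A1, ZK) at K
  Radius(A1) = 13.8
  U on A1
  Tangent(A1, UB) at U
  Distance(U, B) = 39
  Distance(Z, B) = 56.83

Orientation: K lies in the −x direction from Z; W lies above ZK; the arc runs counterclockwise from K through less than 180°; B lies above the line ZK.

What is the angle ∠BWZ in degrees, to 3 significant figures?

84.1°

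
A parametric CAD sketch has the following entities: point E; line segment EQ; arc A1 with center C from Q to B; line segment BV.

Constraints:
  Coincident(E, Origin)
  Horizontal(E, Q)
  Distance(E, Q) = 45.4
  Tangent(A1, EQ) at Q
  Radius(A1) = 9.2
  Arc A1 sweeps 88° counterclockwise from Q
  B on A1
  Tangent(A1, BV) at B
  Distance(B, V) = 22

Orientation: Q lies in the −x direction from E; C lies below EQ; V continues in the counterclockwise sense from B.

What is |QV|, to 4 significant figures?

32.43

On A1, Q sits at bearing 90° from C; an 88° counterclockwise sweep puts B at bearing 178°, so B = C + 9.2·(cos 178°, sin 178°) = (-54.59, -8.879). The tangent condition forces CB to be normal to BV, so BV runs along (−sin 178°, cos 178°); with |BV| = 22.0, V = (-55.36, -30.87). Then |QV| = |V − Q| = 32.43.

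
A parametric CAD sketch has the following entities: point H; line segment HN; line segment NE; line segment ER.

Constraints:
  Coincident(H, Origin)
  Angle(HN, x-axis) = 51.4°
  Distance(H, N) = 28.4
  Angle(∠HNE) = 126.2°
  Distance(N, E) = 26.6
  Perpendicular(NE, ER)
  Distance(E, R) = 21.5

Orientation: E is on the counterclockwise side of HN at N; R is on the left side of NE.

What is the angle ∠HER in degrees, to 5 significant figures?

62.149°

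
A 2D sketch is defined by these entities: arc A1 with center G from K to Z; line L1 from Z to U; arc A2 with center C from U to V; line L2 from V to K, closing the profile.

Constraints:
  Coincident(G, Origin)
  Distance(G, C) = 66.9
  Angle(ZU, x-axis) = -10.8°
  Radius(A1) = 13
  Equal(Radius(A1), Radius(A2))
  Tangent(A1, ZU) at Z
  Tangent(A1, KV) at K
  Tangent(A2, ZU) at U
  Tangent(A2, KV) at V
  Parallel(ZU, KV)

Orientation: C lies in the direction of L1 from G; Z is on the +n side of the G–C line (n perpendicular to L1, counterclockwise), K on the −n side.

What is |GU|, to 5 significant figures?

68.151

The slot axis is L1's direction at -10.8°, so u = (cos -10.8°, sin -10.8°) = (0.98229, -0.18738) and n = (−sin -10.8°, cos -10.8°) = (0.18738, 0.98229). G is at the origin and C lies 66.9 along u from G, so C = 66.9·u = (65.715, -12.536). Tangency of A1 to both parallel lines with radius 13.0 puts Z and K at G ± 13.0·n: Z = (2.4360, 12.770), K = (-2.4360, -12.770). Equal radii place U and V the same way about C: U = C + 13.0·n = (68.151, 0.23392), V = C − 13.0·n = (63.279, -25.306). Then |GU| = |U − G| = 68.151.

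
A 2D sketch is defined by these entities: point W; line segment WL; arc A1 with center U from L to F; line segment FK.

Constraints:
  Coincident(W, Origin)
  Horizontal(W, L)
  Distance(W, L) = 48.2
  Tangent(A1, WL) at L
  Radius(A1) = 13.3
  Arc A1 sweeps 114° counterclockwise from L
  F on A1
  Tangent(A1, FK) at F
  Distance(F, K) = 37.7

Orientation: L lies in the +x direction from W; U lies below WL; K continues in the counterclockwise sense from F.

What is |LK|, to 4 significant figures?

53.25

On A1, L sits at bearing 90° from U; a 114° counterclockwise sweep puts F at bearing 204°, so F = U + 13.3·(cos 204°, sin 204°) = (36.05, -18.71). A1 meets FK tangentially, so UF is at right angles to FK, so FK runs along (−sin 204°, cos 204°); with |FK| = 37.7, K = (51.38, -53.15). Then |LK| = |K − L| = 53.25.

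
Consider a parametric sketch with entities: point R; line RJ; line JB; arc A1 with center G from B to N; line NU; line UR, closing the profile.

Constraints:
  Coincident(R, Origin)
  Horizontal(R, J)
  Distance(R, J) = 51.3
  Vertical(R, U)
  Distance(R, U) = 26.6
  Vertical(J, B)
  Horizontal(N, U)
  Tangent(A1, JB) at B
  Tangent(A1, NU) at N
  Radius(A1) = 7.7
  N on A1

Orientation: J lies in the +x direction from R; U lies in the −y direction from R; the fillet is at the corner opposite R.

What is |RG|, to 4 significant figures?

47.52

R is at the origin; R and J share the same y with |RJ| = 51.3 and J on the +x side, so J = (51.30, 0.000). RU is vertical with |RU| = 26.6 and U on the −y side, so U = (0.000, -26.60). The virtual corner opposite R is at (51.30, -26.60). A1 meets JB tangentially, so GB is at right angles to JB and tangency of A1 to NU means the radius GN is perpendicular to NU, with radius 7.7, so the center G sits 7.7 in from both sides at G = (43.60, -18.90). Then |RG| = |G − R| = 47.52.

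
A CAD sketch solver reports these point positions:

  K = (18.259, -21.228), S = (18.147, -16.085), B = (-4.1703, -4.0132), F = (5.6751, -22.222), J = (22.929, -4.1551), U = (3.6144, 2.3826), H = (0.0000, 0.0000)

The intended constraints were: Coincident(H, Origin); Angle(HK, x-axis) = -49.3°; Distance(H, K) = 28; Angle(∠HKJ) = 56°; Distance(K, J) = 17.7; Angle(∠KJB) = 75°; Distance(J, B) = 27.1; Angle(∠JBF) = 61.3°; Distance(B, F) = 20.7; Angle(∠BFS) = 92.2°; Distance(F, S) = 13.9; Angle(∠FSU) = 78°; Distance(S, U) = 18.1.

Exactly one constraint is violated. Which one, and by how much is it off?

Distance(S, U) = 18.1 — off by 5.40.

H = (0.00, 0.00) ✓; HK at -49.30° ✓; |HK| = 28.00 ✓; ∠HKJ = 56.00° ✓; |KJ| = 17.70 ✓; ∠KJB = 75.00° ✓; |JB| = 27.10 ✓; ∠JBF = 61.30° ✓; |BF| = 20.70 ✓; ∠BFS = 92.20° ✓; |FS| = 13.90 ✓; ∠FSU = 78.00° ✓; |SU| = 23.50 ✗.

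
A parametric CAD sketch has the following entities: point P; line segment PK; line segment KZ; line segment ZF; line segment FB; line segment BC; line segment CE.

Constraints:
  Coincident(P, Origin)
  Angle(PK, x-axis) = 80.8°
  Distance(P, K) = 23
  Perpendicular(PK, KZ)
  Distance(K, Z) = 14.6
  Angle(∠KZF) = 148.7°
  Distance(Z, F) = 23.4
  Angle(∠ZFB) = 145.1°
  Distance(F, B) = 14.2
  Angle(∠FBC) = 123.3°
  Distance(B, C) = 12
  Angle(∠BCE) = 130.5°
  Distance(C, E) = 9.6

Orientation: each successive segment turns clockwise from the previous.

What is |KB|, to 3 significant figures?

47.5

P is at the origin; PK runs at 80.8° with length 23.0, so K = (3.68, 22.7). The perpendicularity gives KZ at right angles to PK, so KZ runs at -9.20°; with |KZ| = 14.6, Z = (18.1, 20.4). ∠KZF = 148.7° gives ZF at -40.5° from the x-axis; with |ZF| = 23.4, F = (35.9, 5.17). ∠ZFB = 145.1° gives FB at -75.4° from the x-axis; with |FB| = 14.2, B = (39.5, -8.57). Then |KB| = |B − K| = 47.5.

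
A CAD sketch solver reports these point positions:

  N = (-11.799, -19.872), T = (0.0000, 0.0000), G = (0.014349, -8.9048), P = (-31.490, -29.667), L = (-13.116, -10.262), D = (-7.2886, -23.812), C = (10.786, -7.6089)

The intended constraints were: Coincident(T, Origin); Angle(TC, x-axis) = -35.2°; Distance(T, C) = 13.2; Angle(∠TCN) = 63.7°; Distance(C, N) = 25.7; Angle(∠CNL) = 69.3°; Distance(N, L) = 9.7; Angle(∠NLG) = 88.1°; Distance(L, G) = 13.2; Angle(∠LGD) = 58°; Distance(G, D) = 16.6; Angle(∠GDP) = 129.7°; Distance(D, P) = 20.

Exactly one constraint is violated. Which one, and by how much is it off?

Distance(D, P) = 20 — off by 4.90.

T = (0.00, 0.00) ✓; TC at -35.20° ✓; |TC| = 13.20 ✓; ∠TCN = 63.70° ✓; |CN| = 25.70 ✓; ∠CNL = 69.30° ✓; |NL| = 9.700 ✓; ∠NLG = 88.10° ✓; |LG| = 13.20 ✓; ∠LGD = 58.00° ✓; |GD| = 16.60 ✓; ∠GDP = 129.7° ✓; |DP| = 24.90 ✗.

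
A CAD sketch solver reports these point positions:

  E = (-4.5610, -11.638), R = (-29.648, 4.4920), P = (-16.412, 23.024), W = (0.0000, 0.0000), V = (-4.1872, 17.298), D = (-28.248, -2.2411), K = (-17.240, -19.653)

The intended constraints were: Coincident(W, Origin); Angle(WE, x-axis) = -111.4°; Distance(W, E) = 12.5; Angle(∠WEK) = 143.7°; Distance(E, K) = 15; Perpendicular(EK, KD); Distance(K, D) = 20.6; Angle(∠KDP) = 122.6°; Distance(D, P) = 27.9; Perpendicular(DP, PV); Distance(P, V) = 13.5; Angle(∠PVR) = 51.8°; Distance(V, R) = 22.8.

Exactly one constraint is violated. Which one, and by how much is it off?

Distance(V, R) = 22.8 — off by 5.70.

W = (0.00, 0.00) ✓; WE at -111.4° ✓; |WE| = 12.50 ✓; ∠WEK = 143.7° ✓; |EK| = 15.00 ✓; ∠(EK, KD) = 90.00° ✓; |KD| = 20.60 ✓; ∠KDP = 122.6° ✓; |DP| = 27.90 ✓; ∠(DP, PV) = 90.00° ✓; |PV| = 13.50 ✓; ∠PVR = 51.80° ✓; |VR| = 28.50 ✗.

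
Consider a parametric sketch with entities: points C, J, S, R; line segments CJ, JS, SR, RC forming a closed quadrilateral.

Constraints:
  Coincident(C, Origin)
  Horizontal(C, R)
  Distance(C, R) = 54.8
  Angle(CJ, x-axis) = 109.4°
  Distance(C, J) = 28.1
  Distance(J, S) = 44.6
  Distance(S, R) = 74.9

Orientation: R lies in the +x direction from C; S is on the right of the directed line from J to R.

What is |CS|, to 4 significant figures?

24.98

C is at the origin; CR is horizontal with |CR| = 54.8 and R in +x, so R = (54.8, 0). CJ runs at 109.4° with |CJ| = 28.1, so J = (-9.334, 26.50). S is determined by |JS| = 44.6 and |SR| = 74.9 together: it lies at the intersection of circle(J, 44.6) and circle(R, 74.9). With |JR| = 69.39, the foot of the radical line on JR is 8.609 from J and the perpendicular offset is √(44.6² − 8.609²) = 43.76. Taking the right-of-JR solution: S = (-18.09, -17.23).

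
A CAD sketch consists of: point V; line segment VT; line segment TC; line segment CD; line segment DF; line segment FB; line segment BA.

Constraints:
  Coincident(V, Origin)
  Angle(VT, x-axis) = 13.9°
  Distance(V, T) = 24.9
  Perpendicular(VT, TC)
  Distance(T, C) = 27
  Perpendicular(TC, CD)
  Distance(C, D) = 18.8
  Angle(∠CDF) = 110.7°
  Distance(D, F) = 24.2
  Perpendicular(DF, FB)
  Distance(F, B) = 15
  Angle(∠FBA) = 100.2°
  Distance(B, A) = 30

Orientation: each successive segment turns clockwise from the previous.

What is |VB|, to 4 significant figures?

11.62

∠CDF = 110.7° gives DF at 124.6° from the x-axis; with |DF| = 24.2, F = (-1.334, -4.824). DF ⟂ FB, so FB runs at 34.60°; with |FB| = 15.0, B = (11.01, 3.694). Then |VB| = |B − V| = 11.62.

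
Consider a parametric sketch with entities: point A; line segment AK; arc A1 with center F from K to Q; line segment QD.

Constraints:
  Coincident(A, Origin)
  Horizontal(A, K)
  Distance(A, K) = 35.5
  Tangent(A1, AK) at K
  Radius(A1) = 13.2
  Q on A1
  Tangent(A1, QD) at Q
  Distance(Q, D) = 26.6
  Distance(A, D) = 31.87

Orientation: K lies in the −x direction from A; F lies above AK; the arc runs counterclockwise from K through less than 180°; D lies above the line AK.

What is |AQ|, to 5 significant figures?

24.919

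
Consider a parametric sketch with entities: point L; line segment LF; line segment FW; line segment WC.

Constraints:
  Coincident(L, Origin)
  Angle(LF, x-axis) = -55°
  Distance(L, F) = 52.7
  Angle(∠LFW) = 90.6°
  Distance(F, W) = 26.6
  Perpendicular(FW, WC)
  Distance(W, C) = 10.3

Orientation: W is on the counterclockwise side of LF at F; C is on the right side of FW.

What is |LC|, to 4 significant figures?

68.60

L is at the origin; LF runs at -55.0° with length 52.7, so F = 52.7·(cos -55.0°, sin -55.0°) = (30.23, -43.17). ∠LFW = 90.6°, so FW runs at -55.0° + (180° − 90.6°) = 34.40° from the x-axis; with |FW| = 26.6, W = F + 26.6·(cos 34.40°, sin 34.40°) = (52.18, -28.14). FW ⟂ WC; with |WC| = 10.3 on the right of FW, C = W + 10.3·(0.5650, -0.8251) = (57.99, -36.64). Then |LC| = |C − L| = 68.60.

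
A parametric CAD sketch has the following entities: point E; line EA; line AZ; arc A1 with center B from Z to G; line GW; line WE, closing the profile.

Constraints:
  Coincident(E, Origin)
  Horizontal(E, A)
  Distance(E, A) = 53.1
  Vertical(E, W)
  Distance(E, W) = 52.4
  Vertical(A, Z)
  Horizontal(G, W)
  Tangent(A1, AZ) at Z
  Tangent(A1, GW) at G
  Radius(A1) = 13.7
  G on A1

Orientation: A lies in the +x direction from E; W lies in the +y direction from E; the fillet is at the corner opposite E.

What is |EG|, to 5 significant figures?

65.560

The virtual corner opposite E is at (53.100, 52.400). Tangency of A1 to AZ means the radius BZ is perpendicular to AZ and tangency of A1 to GW means the radius BG is perpendicular to GW, with radius 13.7, so the center B sits 13.7 in from both sides at B = (39.400, 38.700). That places the tangent points at Z = (53.100, 38.700) on AZ and G = (39.400, 52.400) on GW. Then |EG| = |G − E| = 65.560.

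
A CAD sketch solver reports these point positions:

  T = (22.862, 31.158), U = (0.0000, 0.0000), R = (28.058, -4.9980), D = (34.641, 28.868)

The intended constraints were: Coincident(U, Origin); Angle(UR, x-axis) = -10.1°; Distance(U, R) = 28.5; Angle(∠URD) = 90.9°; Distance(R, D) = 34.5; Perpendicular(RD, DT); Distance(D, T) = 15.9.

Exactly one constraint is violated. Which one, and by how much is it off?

Distance(D, T) = 15.9 — off by 3.90.

U = (0.00, 0.00) ✓; UR at -10.10° ✓; |UR| = 28.50 ✓; ∠URD = 90.90° ✓; |RD| = 34.50 ✓; ∠(RD, DT) = 90.00° ✓; |DT| = 12.00 ✗.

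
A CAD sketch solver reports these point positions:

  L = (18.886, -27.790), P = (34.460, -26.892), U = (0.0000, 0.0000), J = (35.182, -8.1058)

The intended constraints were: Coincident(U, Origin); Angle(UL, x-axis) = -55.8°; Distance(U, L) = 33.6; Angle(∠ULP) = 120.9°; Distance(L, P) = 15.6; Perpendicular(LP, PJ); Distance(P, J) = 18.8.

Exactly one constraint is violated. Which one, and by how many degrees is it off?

Perpendicular(LP, PJ) — off by 5.50°.

U = (0.00, 0.00) ✓; UL at -55.80° ✓; |UL| = 33.60 ✓; ∠ULP = 120.9° ✓; |LP| = 15.60 ✓; ∠(LP, PJ) = 84.50° ✗; |PJ| = 18.80 ✓.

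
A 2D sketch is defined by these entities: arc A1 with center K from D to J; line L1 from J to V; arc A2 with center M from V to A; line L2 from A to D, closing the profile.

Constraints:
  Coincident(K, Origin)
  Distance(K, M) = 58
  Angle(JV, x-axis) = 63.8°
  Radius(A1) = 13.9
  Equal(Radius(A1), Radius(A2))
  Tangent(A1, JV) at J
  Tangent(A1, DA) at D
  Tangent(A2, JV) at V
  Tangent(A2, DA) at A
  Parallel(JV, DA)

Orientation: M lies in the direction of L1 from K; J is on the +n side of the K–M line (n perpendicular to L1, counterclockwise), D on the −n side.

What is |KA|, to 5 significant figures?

59.642

The slot axis is L1's direction at 63.8°, so u = (cos 63.8°, sin 63.8°) = (0.44151, 0.89726) and n = (−sin 63.8°, cos 63.8°) = (-0.89726, 0.44151). K is at the origin and M lies 58.0 along u from K, so M = 58.0·u = (25.607, 52.041). Tangency of A1 to both parallel lines with radius 13.9 puts J and D at K ± 13.9·n: J = (-12.472, 6.1369), D = (12.472, -6.1369). Equal radii place V and A the same way about M: V = M + 13.9·n = (13.135, 58.178), A = M − 13.9·n = (38.079, 45.904). Then |KA| = |A − K| = 59.642.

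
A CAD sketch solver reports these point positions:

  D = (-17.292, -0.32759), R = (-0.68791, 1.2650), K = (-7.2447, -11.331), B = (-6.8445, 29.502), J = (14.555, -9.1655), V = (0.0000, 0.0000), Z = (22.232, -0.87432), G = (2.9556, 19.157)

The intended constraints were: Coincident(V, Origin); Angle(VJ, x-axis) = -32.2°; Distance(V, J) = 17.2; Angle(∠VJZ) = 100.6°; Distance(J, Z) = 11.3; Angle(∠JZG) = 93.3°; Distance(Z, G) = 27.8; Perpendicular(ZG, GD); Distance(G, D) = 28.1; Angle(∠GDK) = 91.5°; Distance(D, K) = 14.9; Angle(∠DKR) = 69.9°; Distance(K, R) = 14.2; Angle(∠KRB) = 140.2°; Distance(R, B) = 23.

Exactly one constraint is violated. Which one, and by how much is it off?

Distance(R, B) = 23 — off by 5.90.

V = (0.00, 0.00) ✓; VJ at -32.20° ✓; |VJ| = 17.20 ✓; ∠VJZ = 100.6° ✓; |JZ| = 11.30 ✓; ∠JZG = 93.30° ✓; |ZG| = 27.80 ✓; ∠(ZG, GD) = 90.00° ✓; |GD| = 28.10 ✓; ∠GDK = 91.50° ✓; |DK| = 14.90 ✓; ∠DKR = 69.90° ✓; |KR| = 14.20 ✓; ∠KRB = 140.2° ✓; |RB| = 28.90 ✗.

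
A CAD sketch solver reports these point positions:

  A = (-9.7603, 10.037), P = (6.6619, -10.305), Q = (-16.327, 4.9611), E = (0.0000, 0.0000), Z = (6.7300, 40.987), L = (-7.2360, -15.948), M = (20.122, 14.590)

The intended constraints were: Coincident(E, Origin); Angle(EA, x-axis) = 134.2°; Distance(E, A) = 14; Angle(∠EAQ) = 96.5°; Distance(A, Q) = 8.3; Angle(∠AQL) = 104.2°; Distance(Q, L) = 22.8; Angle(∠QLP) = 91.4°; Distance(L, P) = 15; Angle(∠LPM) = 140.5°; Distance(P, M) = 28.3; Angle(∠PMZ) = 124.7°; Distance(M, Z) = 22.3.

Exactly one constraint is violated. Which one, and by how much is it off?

Distance(M, Z) = 22.3 — off by 7.30.

E = (0.00, 0.00) ✓; EA at 134.2° ✓; |EA| = 14.00 ✓; ∠EAQ = 96.50° ✓; |AQ| = 8.300 ✓; ∠AQL = 104.2° ✓; |QL| = 22.80 ✓; ∠QLP = 91.40° ✓; |LP| = 15.00 ✓; ∠LPM = 140.5° ✓; |PM| = 28.30 ✓; ∠PMZ = 124.7° ✓; |MZ| = 29.60 ✗.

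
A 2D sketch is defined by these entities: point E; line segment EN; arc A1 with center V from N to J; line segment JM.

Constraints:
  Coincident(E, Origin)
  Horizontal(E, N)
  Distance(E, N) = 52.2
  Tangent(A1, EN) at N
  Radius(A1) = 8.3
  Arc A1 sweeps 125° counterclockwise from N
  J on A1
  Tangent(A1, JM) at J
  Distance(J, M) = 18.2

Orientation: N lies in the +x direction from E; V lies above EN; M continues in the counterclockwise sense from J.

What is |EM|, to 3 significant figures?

56.0

E is at the origin; EN is horizontal with |EN| = 52.2 and N on the +x side, so N = (52.2, 0.00). Since A1 is tangent to EN there, VN ⟂ EN, so V = N + (0, 8.3) = (52.2, 8.30). On A1, N sits at bearing -90° from V; a 125° counterclockwise sweep puts J at bearing 35°, so J = V + 8.3·(cos 35°, sin 35°) = (59.0, 13.1). The tangent condition forces VJ to be normal to JM, so JM runs along (−sin 35°, cos 35°); with |JM| = 18.2, M = (48.6, 28.0). Then |EM| = |M − E| = 56.0.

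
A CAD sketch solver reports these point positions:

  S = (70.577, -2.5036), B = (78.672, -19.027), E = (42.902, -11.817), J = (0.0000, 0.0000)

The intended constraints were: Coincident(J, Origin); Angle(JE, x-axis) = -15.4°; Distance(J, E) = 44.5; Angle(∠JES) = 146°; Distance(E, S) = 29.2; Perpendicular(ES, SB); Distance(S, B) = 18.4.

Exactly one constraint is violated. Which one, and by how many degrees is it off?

Perpendicular(ES, SB) — off by 7.50°.

J = (0.00, 0.00) ✓; JE at -15.40° ✓; |JE| = 44.50 ✓; ∠JES = 146.0° ✓; |ES| = 29.20 ✓; ∠(ES, SB) = 82.50° ✗; |SB| = 18.40 ✓.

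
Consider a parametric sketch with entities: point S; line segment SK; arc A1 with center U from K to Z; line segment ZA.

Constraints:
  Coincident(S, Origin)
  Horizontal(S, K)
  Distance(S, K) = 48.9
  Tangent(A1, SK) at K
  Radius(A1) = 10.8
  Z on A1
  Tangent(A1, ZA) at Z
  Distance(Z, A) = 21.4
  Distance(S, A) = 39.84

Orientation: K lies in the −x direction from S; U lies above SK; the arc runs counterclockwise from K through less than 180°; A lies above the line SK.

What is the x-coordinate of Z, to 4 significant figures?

-39.05

Checks: ∠(UK, KS) = 90.00° ✓; |UK| = 10.80 ✓; |UZ| = 10.80 ✓; ∠(UZ, ZA) = 90.00° ✓; |ZA| = 21.40 ✓; |SA| = 39.84 ✓.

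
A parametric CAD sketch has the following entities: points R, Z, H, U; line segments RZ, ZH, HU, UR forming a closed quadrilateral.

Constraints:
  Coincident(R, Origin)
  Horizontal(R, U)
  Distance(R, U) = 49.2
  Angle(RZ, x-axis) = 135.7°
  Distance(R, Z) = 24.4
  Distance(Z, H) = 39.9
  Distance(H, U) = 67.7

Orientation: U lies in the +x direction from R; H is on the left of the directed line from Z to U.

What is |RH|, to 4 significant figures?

50.73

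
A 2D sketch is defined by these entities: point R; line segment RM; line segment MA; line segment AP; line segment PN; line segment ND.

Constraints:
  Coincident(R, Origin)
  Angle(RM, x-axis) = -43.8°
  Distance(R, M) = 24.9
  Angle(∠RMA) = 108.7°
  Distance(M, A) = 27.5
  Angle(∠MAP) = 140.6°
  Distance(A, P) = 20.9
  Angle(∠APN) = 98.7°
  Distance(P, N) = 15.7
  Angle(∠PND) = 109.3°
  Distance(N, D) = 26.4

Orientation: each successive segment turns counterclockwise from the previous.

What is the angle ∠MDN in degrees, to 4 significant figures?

125.8°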